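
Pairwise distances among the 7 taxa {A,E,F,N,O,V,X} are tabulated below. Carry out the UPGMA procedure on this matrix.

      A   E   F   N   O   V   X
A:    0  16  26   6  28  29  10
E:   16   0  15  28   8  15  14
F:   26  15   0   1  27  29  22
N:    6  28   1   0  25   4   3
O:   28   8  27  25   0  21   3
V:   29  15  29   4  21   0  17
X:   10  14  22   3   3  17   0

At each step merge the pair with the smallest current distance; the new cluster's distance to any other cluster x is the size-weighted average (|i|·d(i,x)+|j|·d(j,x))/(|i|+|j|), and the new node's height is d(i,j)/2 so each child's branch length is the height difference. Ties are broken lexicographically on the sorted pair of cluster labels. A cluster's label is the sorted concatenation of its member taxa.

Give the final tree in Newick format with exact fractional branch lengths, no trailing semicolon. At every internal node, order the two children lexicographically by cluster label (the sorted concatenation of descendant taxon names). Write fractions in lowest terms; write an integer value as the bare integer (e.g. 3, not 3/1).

iteration 1: select F,N (d=1); attach at lengths (1/2, 1/2); label the merged cluster FN
  updated: d(A,FN)=16, d(E,FN)=43/2, d(FN,O)=26, d(FN,V)=33/2, d(FN,X)=25/2
iteration 2: select O,X (d=3); attach at lengths (3/2, 3/2); label the merged cluster OX
  updated: d(A,OX)=19, d(E,OX)=11, d(FN,OX)=77/4, d(OX,V)=19
iteration 3: select E,OX (d=11); attach at lengths (11/2, 4); label the merged cluster EOX
  updated: d(A,EOX)=18, d(EOX,FN)=20, d(EOX,V)=53/3
iteration 4: select A,FN (d=16); attach at lengths (8, 15/2); label the merged cluster AFN
  updated: d(AFN,EOX)=58/3, d(AFN,V)=62/3
iteration 5: select EOX,V (d=53/3); attach at lengths (10/3, 53/6); label the merged cluster EOVX
  updated: d(AFN,EOVX)=59/3
iteration 6: select AFN,EOVX (d=59/3); attach at lengths (11/6, 1); label the merged cluster AEFNOVX
final tree: ((A:8,(F:1/2,N:1/2):15/2):11/6,((E:11/2,(O:3/2,X:3/2):4):10/3,V:53/6):1)
total length: 44

((A:8,(F:1/2,N:1/2):15/2):11/6,((E:11/2,(O:3/2,X:3/2):4):10/3,V:53/6):1)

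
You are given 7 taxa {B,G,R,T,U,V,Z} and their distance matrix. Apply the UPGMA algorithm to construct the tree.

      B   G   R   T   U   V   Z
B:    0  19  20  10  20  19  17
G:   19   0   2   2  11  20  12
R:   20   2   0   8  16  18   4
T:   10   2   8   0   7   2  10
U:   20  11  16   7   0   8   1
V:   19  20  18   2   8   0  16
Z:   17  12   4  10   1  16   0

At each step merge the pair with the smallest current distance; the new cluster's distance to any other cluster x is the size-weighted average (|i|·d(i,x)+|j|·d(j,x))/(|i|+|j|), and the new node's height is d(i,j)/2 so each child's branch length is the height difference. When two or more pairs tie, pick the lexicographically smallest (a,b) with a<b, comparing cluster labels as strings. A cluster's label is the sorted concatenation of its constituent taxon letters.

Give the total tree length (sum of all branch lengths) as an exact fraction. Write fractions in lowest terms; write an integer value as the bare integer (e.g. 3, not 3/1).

493/16

step 1: merge (U,Z) at d=1; branch lengths U→1/2, Z→1/2; new cluster UZ
  updated: d(B,UZ)=37/2, d(G,UZ)=23/2, d(R,UZ)=10, d(T,UZ)=17/2, d(UZ,V)=12
step 2: merge (G,R) at d=2; branch lengths G→1, R→1; new cluster GR
  updated: d(B,GR)=39/2, d(GR,T)=5, d(GR,UZ)=43/4, d(GR,V)=19
step 3: merge (T,V) at d=2; branch lengths T→1, V→1; new cluster TV
  updated: d(B,TV)=29/2, d(GR,TV)=12, d(TV,UZ)=41/4
step 4: merge (TV,UZ) at d=41/4; branch lengths TV→33/8, UZ→37/8; new cluster TUVZ
  updated: d(B,TUVZ)=33/2, d(GR,TUVZ)=91/8
step 5: merge (GR,TUVZ) at d=91/8; branch lengths GR→75/16, TUVZ→9/16; new cluster GRTUVZ
  updated: d(B,GRTUVZ)=35/2
step 6: merge (B,GRTUVZ) at d=35/2; branch lengths B→35/4, GRTUVZ→49/16; new cluster BGRTUVZ
final tree: (B:35/4,((G:1,R:1):75/16,((T:1,V:1):33/8,(U:1/2,Z:1/2):37/8):9/16):49/16)
total length: 493/16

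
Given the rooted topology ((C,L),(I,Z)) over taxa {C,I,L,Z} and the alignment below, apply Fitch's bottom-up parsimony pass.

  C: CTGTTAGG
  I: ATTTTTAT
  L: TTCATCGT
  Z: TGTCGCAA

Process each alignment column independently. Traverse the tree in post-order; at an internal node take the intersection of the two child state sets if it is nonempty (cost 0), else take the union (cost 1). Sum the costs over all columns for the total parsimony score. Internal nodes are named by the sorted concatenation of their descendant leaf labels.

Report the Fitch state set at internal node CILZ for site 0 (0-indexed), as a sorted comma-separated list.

T

CL@0: {C} ∪ {T} = {C,T} (union, +1)
IZ@0: {A} ∪ {T} = {A,T} (union, +1)
CILZ@0: {C,T} ∩ {A,T} = {T} (intersection, +0)
CL@1: {T} ∩ {T} = {T} (intersection, +0)
IZ@1: {T} ∪ {G} = {G,T} (union, +1)
CILZ@1: {T} ∩ {G,T} = {T} (intersection, +0)
CL@2: {G} ∪ {C} = {C,G} (union, +1)
IZ@2: {T} ∩ {T} = {T} (intersection, +0)
CILZ@2: {C,G} ∪ {T} = {C,G,T} (union, +1)
CL@3: {T} ∪ {A} = {A,T} (union, +1)
IZ@3: {T} ∪ {C} = {C,T} (union, +1)
CILZ@3: {A,T} ∩ {C,T} = {T} (intersection, +0)
CL@4: {T} ∩ {T} = {T} (intersection, +0)
IZ@4: {T} ∪ {G} = {G,T} (union, +1)
CILZ@4: {T} ∩ {G,T} = {T} (intersection, +0)
CL@5: {A} ∪ {C} = {A,C} (union, +1)
IZ@5: {T} ∪ {C} = {C,T} (union, +1)
CILZ@5: {A,C} ∩ {C,T} = {C} (intersection, +0)
CL@6: {G} ∩ {G} = {G} (intersection, +0)
IZ@6: {A} ∩ {A} = {A} (intersection, +0)
CILZ@6: {G} ∪ {A} = {A,G} (union, +1)
CL@7: {G} ∪ {T} = {G,T} (union, +1)
IZ@7: {T} ∪ {A} = {A,T} (union, +1)
CILZ@7: {G,T} ∩ {A,T} = {T} (intersection, +0)
per-site changes: [2, 1, 2, 2, 1, 2, 1, 2]; total = 13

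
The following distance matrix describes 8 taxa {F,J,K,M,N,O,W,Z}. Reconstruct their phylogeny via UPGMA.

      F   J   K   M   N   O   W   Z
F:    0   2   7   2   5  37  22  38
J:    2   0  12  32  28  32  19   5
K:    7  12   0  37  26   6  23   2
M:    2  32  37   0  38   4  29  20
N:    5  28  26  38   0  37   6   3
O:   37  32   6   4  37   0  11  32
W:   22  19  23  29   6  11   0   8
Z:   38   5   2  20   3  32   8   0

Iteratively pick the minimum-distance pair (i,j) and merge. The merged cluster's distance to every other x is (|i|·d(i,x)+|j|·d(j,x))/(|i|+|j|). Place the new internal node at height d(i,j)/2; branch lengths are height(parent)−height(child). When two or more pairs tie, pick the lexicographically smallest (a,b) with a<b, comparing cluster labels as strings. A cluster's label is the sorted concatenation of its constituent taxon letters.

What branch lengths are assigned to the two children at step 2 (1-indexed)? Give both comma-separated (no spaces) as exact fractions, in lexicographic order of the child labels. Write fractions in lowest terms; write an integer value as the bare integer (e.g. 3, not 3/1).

1,1

step 1: merge (F,J) at d=2; branch lengths F→1, J→1; new cluster FJ
  updated: d(FJ,K)=19/2, d(FJ,M)=17, d(FJ,N)=33/2, d(FJ,O)=69/2, d(FJ,W)=41/2, d(FJ,Z)=43/2
step 2: merge (K,Z) at d=2; branch lengths K→1, Z→1; new cluster KZ
  updated: d(FJ,KZ)=31/2, d(KZ,M)=57/2, d(KZ,N)=29/2, d(KZ,O)=19, d(KZ,W)=31/2
step 3: merge (M,O) at d=4; branch lengths M→2, O→2; new cluster MO
  updated: d(FJ,MO)=103/4, d(KZ,MO)=95/4, d(MO,N)=75/2, d(MO,W)=20
step 4: merge (N,W) at d=6; branch lengths N→3, W→3; new cluster NW
  updated: d(FJ,NW)=37/2, d(KZ,NW)=15, d(MO,NW)=115/4
step 5: merge (KZ,NW) at d=15; branch lengths KZ→13/2, NW→9/2; new cluster KNWZ
  updated: d(FJ,KNWZ)=17, d(KNWZ,MO)=105/4
step 6: merge (FJ,KNWZ) at d=17; branch lengths FJ→15/2, KNWZ→1; new cluster FJKNWZ
  updated: d(FJKNWZ,MO)=313/12
step 7: merge (FJKNWZ,MO) at d=313/12; branch lengths FJKNWZ→109/24, MO→265/24; new cluster FJKMNOWZ
final tree: (((F:1,J:1):15/2,((K:1,Z:1):13/2,(N:3,W:3):9/2):1):109/24,(M:2,O:2):265/24)
total length: 589/12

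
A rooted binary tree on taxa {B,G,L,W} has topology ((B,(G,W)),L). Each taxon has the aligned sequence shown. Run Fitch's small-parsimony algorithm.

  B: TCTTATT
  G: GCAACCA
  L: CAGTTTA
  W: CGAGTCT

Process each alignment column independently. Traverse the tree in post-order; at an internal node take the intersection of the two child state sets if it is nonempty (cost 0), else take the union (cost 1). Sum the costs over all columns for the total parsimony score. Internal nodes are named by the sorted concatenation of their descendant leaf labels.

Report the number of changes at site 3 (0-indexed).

site 0, node GW: G={G} ∪ W={C} → {C,G} (+1)
site 0, node BGW: B={T} ∪ GW={C,G} → {C,G,T} (+1)
site 0, node BGLW: BGW={C,G,T} ∩ L={C} → {C} (+0)
site 1, node GW: G={C} ∪ W={G} → {C,G} (+1)
site 1, node BGW: B={C} ∩ GW={C,G} → {C} (+0)
site 1, node BGLW: BGW={C} ∪ L={A} → {A,C} (+1)
site 2, node GW: G={A} ∩ W={A} → {A} (+0)
site 2, node BGW: B={T} ∪ GW={A} → {A,T} (+1)
site 2, node BGLW: BGW={A,T} ∪ L={G} → {A,G,T} (+1)
site 3, node GW: G={A} ∪ W={G} → {A,G} (+1)
site 3, node BGW: B={T} ∪ GW={A,G} → {A,G,T} (+1)
site 3, node BGLW: BGW={A,G,T} ∩ L={T} → {T} (+0)
site 4, node GW: G={C} ∪ W={T} → {C,T} (+1)
site 4, node BGW: B={A} ∪ GW={C,T} → {A,C,T} (+1)
site 4, node BGLW: BGW={A,C,T} ∩ L={T} → {T} (+0)
site 5, node GW: G={C} ∩ W={C} → {C} (+0)
site 5, node BGW: B={T} ∪ GW={C} → {C,T} (+1)
site 5, node BGLW: BGW={C,T} ∩ L={T} → {T} (+0)
site 6, node GW: G={A} ∪ W={T} → {A,T} (+1)
site 6, node BGW: B={T} ∩ GW={A,T} → {T} (+0)
site 6, node BGLW: BGW={T} ∪ L={A} → {A,T} (+1)
per-site changes: [2, 2, 2, 2, 2, 1, 2]; total = 13

2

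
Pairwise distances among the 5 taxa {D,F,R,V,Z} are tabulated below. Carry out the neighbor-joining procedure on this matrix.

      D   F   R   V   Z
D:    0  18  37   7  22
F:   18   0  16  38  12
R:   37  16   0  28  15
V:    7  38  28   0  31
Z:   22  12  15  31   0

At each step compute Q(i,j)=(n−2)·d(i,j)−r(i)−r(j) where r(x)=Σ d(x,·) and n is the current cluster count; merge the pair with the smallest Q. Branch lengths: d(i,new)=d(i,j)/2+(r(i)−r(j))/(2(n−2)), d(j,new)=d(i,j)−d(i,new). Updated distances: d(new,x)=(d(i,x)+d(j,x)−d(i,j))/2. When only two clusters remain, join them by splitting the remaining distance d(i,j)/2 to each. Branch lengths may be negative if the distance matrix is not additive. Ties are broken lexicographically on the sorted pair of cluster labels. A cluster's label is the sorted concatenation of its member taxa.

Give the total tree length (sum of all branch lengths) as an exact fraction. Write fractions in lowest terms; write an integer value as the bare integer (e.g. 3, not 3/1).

373/8

iteration 1: select D,V (d=7, Q=-167); attach at lengths (1/6, 41/6); label the merged cluster DV
  updated: d(DV,F)=49/2, d(DV,R)=29, d(DV,Z)=23
iteration 2: select DV,Z (d=23, Q=-161/2); attach at lengths (145/8, 39/8); label the merged cluster DVZ
  updated: d(DVZ,F)=27/4, d(DVZ,R)=21/2
iteration 3: select DVZ,F (d=27/4, Q=-133/4); attach at lengths (5/8, 49/8); label the merged cluster DFVZ
  updated: d(DFVZ,R)=79/8
iteration 4: select DFVZ,R (d=79/8); attach at lengths (79/16, 79/16); label the merged cluster DFRVZ
final tree: ((((D:1/6,V:41/6):145/8,Z:39/8):5/8,F:49/8):79/16,R:79/16)
total length: 373/8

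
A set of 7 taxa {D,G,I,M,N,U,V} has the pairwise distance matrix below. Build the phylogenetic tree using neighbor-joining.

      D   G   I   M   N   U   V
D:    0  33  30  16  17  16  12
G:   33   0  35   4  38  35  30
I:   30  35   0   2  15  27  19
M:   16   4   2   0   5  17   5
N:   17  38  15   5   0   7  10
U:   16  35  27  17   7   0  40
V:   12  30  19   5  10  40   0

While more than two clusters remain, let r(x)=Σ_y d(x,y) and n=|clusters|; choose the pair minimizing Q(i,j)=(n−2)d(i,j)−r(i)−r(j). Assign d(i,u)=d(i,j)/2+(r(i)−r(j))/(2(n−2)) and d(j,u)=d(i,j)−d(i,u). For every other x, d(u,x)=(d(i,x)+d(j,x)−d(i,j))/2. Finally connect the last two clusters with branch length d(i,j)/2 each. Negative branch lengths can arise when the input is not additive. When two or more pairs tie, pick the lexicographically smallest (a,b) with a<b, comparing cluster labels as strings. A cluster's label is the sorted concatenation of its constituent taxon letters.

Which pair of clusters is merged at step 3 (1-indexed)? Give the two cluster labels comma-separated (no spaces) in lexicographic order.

step 1: merge (G,M) at d=4, Q=-204; branch lengths G→73/5, M→-53/5; new cluster GM
  updated: d(D,GM)=45/2, d(GM,I)=33/2, d(GM,N)=39/2, d(GM,U)=24, d(GM,V)=31/2
step 2: merge (N,U) at d=7, Q=-309/2; branch lengths N→-35/16, U→147/16; new cluster NU
  updated: d(D,NU)=13, d(GM,NU)=73/4, d(I,NU)=35/2, d(NU,V)=43/2
step 3: merge (D,V) at d=12, Q=-219/2; branch lengths D→91/12, V→53/12; new cluster DV
  updated: d(DV,GM)=13, d(DV,I)=37/2, d(DV,NU)=45/4
step 4: merge (DV,NU) at d=45/4, Q=-269/4; branch lengths DV→73/16, NU→107/16; new cluster DNUV
  updated: d(DNUV,GM)=10, d(DNUV,I)=99/8
step 5: merge (DNUV,GM) at d=10, Q=-311/8; branch lengths DNUV→47/16, GM→113/16; new cluster DGMNUV
  updated: d(DGMNUV,I)=151/16
step 6: merge (DGMNUV,I) at d=151/16; branch lengths DGMNUV→151/32, I→151/32; new cluster DGIMNUV
final tree: ((((D:91/12,V:53/12):73/16,(N:-35/16,U:147/16):107/16):47/16,(G:73/5,M:-53/5):113/16):151/32,I:151/32)
total length: 859/16

D,V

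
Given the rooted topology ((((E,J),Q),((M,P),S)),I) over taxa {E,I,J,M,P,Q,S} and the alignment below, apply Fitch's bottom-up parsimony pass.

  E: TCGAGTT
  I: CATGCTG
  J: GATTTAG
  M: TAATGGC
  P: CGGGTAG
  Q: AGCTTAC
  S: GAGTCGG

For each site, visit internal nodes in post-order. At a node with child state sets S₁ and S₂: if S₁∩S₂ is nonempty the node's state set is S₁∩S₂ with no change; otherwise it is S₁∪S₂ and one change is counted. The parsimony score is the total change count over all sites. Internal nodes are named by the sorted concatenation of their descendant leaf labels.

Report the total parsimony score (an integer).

26

EJ@0: {T} ∪ {G} = {G,T} (union, +1)
EJQ@0: {G,T} ∪ {A} = {A,G,T} (union, +1)
MP@0: {T} ∪ {C} = {C,T} (union, +1)
MPS@0: {C,T} ∪ {G} = {C,G,T} (union, +1)
EJMPQS@0: {A,G,T} ∩ {C,G,T} = {G,T} (intersection, +0)
EIJMPQS@0: {G,T} ∪ {C} = {C,G,T} (union, +1)
EJ@1: {C} ∪ {A} = {A,C} (union, +1)
EJQ@1: {A,C} ∪ {G} = {A,C,G} (union, +1)
MP@1: {A} ∪ {G} = {A,G} (union, +1)
MPS@1: {A,G} ∩ {A} = {A} (intersection, +0)
EJMPQS@1: {A,C,G} ∩ {A} = {A} (intersection, +0)
EIJMPQS@1: {A} ∩ {A} = {A} (intersection, +0)
EJ@2: {G} ∪ {T} = {G,T} (union, +1)
EJQ@2: {G,T} ∪ {C} = {C,G,T} (union, +1)
MP@2: {A} ∪ {G} = {A,G} (union, +1)
MPS@2: {A,G} ∩ {G} = {G} (intersection, +0)
EJMPQS@2: {C,G,T} ∩ {G} = {G} (intersection, +0)
EIJMPQS@2: {G} ∪ {T} = {G,T} (union, +1)
EJ@3: {A} ∪ {T} = {A,T} (union, +1)
EJQ@3: {A,T} ∩ {T} = {T} (intersection, +0)
MP@3: {T} ∪ {G} = {G,T} (union, +1)
MPS@3: {G,T} ∩ {T} = {T} (intersection, +0)
EJMPQS@3: {T} ∩ {T} = {T} (intersection, +0)
EIJMPQS@3: {T} ∪ {G} = {G,T} (union, +1)
EJ@4: {G} ∪ {T} = {G,T} (union, +1)
EJQ@4: {G,T} ∩ {T} = {T} (intersection, +0)
MP@4: {G} ∪ {T} = {G,T} (union, +1)
MPS@4: {G,T} ∪ {C} = {C,G,T} (union, +1)
EJMPQS@4: {T} ∩ {C,G,T} = {T} (intersection, +0)
EIJMPQS@4: {T} ∪ {C} = {C,T} (union, +1)
EJ@5: {T} ∪ {A} = {A,T} (union, +1)
EJQ@5: {A,T} ∩ {A} = {A} (intersection, +0)
MP@5: {G} ∪ {A} = {A,G} (union, +1)
MPS@5: {A,G} ∩ {G} = {G} (intersection, +0)
EJMPQS@5: {A} ∪ {G} = {A,G} (union, +1)
EIJMPQS@5: {A,G} ∪ {T} = {A,G,T} (union, +1)
EJ@6: {T} ∪ {G} = {G,T} (union, +1)
EJQ@6: {G,T} ∪ {C} = {C,G,T} (union, +1)
MP@6: {C} ∪ {G} = {C,G} (union, +1)
MPS@6: {C,G} ∩ {G} = {G} (intersection, +0)
EJMPQS@6: {C,G,T} ∩ {G} = {G} (intersection, +0)
EIJMPQS@6: {G} ∩ {G} = {G} (intersection, +0)
per-site changes: [5, 3, 4, 3, 4, 4, 3]; total = 26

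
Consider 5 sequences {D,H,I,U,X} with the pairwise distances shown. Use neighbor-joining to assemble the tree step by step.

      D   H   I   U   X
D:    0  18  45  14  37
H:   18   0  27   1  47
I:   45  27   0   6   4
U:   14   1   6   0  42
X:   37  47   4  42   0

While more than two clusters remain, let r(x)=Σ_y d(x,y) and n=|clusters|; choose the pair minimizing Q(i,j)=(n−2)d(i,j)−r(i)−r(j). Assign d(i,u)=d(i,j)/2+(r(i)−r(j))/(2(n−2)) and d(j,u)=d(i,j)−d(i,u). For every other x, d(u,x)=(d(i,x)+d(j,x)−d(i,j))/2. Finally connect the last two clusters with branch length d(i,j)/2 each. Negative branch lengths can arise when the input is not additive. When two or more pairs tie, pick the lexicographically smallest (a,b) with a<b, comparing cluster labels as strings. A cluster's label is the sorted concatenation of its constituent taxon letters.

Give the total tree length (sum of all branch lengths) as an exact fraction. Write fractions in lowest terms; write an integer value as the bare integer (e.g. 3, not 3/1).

185/4

step 1: merge (I,X) at d=4, Q=-200; branch lengths I→-6, X→10; new cluster IX
  updated: d(D,IX)=39, d(H,IX)=35, d(IX,U)=22
step 2: merge (D,H) at d=18, Q=-89; branch lengths D→53/4, H→19/4; new cluster DH
  updated: d(DH,IX)=28, d(DH,U)=-3/2
step 3: merge (DH,IX) at d=28, Q=-97/2; branch lengths DH→9/4, IX→103/4; new cluster DHIX
  updated: d(DHIX,U)=-15/4
step 4: merge (DHIX,U) at d=-15/4; branch lengths DHIX→-15/8, U→-15/8; new cluster DHIUX
final tree: (((D:53/4,H:19/4):9/4,(I:-6,X:10):103/4):-15/8,U:-15/8)
total length: 185/4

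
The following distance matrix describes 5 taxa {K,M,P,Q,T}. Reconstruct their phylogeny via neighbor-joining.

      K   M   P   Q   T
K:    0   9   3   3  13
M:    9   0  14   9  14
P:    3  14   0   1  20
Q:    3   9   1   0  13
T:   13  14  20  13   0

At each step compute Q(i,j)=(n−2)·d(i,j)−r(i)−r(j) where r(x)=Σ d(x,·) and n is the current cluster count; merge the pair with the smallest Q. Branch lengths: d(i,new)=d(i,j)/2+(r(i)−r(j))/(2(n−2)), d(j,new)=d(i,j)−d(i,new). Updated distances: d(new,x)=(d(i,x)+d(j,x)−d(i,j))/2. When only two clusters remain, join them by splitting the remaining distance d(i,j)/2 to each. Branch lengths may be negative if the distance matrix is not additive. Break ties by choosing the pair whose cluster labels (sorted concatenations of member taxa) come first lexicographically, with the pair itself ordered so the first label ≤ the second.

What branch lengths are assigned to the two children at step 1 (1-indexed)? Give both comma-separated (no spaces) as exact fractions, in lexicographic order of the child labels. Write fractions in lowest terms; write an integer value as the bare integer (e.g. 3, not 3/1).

14/3,28/3

1. join M+T (d=14, Q=-64) ⇒ MT; edges |M|=14/3, |T|=28/3
  updated: d(K,MT)=4, d(MT,P)=10, d(MT,Q)=4
2. join K+MT (d=4, Q=-20) ⇒ KMT; edges |K|=0, |MT|=4
  updated: d(KMT,P)=9/2, d(KMT,Q)=3/2
3. join KMT+P (d=9/2, Q=-7) ⇒ KMPT; edges |KMT|=5/2, |P|=2
  updated: d(KMPT,Q)=-1
4. join KMPT+Q (d=-1) ⇒ KMPQT; edges |KMPT|=-1/2, |Q|=-1/2
final tree: (((K:0,(M:14/3,T:28/3):4):5/2,P:2):-1/2,Q:-1/2)
total length: 43/2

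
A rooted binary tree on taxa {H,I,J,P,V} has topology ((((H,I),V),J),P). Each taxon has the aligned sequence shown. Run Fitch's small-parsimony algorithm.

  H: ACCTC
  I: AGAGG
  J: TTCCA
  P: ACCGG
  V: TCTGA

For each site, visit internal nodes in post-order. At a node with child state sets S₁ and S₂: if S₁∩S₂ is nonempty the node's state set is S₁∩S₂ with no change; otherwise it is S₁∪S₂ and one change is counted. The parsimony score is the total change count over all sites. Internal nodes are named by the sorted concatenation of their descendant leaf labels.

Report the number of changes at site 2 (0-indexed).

2

[col 0] HI: children H:{A}, I:{A} ∩→ {A}; cost 0
[col 0] HIV: children HI:{A}, V:{T} ∪→ {A,T}; cost 1
[col 0] HIJV: children HIV:{A,T}, J:{T} ∩→ {T}; cost 0
[col 0] HIJPV: children HIJV:{T}, P:{A} ∪→ {A,T}; cost 1
[col 1] HI: children H:{C}, I:{G} ∪→ {C,G}; cost 1
[col 1] HIV: children HI:{C,G}, V:{C} ∩→ {C}; cost 0
[col 1] HIJV: children HIV:{C}, J:{T} ∪→ {C,T}; cost 1
[col 1] HIJPV: children HIJV:{C,T}, P:{C} ∩→ {C}; cost 0
[col 2] HI: children H:{C}, I:{A} ∪→ {A,C}; cost 1
[col 2] HIV: children HI:{A,C}, V:{T} ∪→ {A,C,T}; cost 1
[col 2] HIJV: children HIV:{A,C,T}, J:{C} ∩→ {C}; cost 0
[col 2] HIJPV: children HIJV:{C}, P:{C} ∩→ {C}; cost 0
[col 3] HI: children H:{T}, I:{G} ∪→ {G,T}; cost 1
[col 3] HIV: children HI:{G,T}, V:{G} ∩→ {G}; cost 0
[col 3] HIJV: children HIV:{G}, J:{C} ∪→ {C,G}; cost 1
[col 3] HIJPV: children HIJV:{C,G}, P:{G} ∩→ {G}; cost 0
[col 4] HI: children H:{C}, I:{G} ∪→ {C,G}; cost 1
[col 4] HIV: children HI:{C,G}, V:{A} ∪→ {A,C,G}; cost 1
[col 4] HIJV: children HIV:{A,C,G}, J:{A} ∩→ {A}; cost 0
[col 4] HIJPV: children HIJV:{A}, P:{G} ∪→ {A,G}; cost 1
per-site changes: [2, 2, 2, 2, 3]; total = 11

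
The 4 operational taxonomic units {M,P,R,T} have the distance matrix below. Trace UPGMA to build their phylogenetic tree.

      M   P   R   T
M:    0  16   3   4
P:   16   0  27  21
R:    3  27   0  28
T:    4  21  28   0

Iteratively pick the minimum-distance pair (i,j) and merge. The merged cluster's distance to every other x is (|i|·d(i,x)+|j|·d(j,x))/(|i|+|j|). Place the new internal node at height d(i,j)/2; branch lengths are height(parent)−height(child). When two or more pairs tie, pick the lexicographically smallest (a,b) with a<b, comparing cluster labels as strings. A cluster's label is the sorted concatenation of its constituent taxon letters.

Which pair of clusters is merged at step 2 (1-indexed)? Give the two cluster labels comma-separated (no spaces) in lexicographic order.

1. join M+R (d=3) ⇒ MR; edges |M|=3/2, |R|=3/2
  updated: d(MR,P)=43/2, d(MR,T)=16
2. join MR+T (d=16) ⇒ MRT; edges |MR|=13/2, |T|=8
  updated: d(MRT,P)=64/3
3. join MRT+P (d=64/3) ⇒ MPRT; edges |MRT|=8/3, |P|=32/3
final tree: (((M:3/2,R:3/2):13/2,T:8):8/3,P:32/3)
total length: 185/6

MR,T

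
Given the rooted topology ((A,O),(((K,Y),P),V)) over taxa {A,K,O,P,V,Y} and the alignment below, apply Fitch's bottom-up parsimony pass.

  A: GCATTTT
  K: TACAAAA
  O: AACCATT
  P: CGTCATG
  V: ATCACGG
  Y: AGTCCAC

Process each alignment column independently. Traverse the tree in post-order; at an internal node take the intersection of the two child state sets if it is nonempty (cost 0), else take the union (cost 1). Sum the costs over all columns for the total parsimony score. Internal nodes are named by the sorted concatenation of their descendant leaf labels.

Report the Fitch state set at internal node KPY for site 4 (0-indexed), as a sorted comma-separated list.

A

AO@0: {G} ∪ {A} = {A,G} (union, +1)
KY@0: {T} ∪ {A} = {A,T} (union, +1)
KPY@0: {A,T} ∪ {C} = {A,C,T} (union, +1)
KPVY@0: {A,C,T} ∩ {A} = {A} (intersection, +0)
AKOPVY@0: {A,G} ∩ {A} = {A} (intersection, +0)
AO@1: {C} ∪ {A} = {A,C} (union, +1)
KY@1: {A} ∪ {G} = {A,G} (union, +1)
KPY@1: {A,G} ∩ {G} = {G} (intersection, +0)
KPVY@1: {G} ∪ {T} = {G,T} (union, +1)
AKOPVY@1: {A,C} ∪ {G,T} = {A,C,G,T} (union, +1)
AO@2: {A} ∪ {C} = {A,C} (union, +1)
KY@2: {C} ∪ {T} = {C,T} (union, +1)
KPY@2: {C,T} ∩ {T} = {T} (intersection, +0)
KPVY@2: {T} ∪ {C} = {C,T} (union, +1)
AKOPVY@2: {A,C} ∩ {C,T} = {C} (intersection, +0)
AO@3: {T} ∪ {C} = {C,T} (union, +1)
KY@3: {A} ∪ {C} = {A,C} (union, +1)
KPY@3: {A,C} ∩ {C} = {C} (intersection, +0)
KPVY@3: {C} ∪ {A} = {A,C} (union, +1)
AKOPVY@3: {C,T} ∩ {A,C} = {C} (intersection, +0)
AO@4: {T} ∪ {A} = {A,T} (union, +1)
KY@4: {A} ∪ {C} = {A,C} (union, +1)
KPY@4: {A,C} ∩ {A} = {A} (intersection, +0)
KPVY@4: {A} ∪ {C} = {A,C} (union, +1)
AKOPVY@4: {A,T} ∩ {A,C} = {A} (intersection, +0)
AO@5: {T} ∩ {T} = {T} (intersection, +0)
KY@5: {A} ∩ {A} = {A} (intersection, +0)
KPY@5: {A} ∪ {T} = {A,T} (union, +1)
KPVY@5: {A,T} ∪ {G} = {A,G,T} (union, +1)
AKOPVY@5: {T} ∩ {A,G,T} = {T} (intersection, +0)
AO@6: {T} ∩ {T} = {T} (intersection, +0)
KY@6: {A} ∪ {C} = {A,C} (union, +1)
KPY@6: {A,C} ∪ {G} = {A,C,G} (union, +1)
KPVY@6: {A,C,G} ∩ {G} = {G} (intersection, +0)
AKOPVY@6: {T} ∪ {G} = {G,T} (union, +1)
per-site changes: [3, 4, 3, 3, 3, 2, 3]; total = 21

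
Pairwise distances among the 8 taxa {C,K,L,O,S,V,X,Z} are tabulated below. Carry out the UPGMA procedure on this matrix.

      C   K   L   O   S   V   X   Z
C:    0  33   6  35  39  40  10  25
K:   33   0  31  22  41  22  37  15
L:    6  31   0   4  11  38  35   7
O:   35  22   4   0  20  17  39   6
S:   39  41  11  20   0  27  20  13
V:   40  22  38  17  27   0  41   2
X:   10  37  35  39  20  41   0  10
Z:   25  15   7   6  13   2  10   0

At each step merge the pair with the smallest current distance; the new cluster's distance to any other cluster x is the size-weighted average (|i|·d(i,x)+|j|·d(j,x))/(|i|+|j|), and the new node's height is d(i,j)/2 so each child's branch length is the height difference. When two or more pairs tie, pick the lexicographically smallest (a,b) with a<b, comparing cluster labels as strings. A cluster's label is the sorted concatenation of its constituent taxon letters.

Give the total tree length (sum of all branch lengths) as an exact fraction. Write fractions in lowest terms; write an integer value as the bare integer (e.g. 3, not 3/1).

1357/20

step 1: merge (V,Z) at d=2; branch lengths V→1, Z→1; new cluster VZ
  updated: d(C,VZ)=65/2, d(K,VZ)=37/2, d(L,VZ)=45/2, d(O,VZ)=23/2, d(S,VZ)=20, d(VZ,X)=51/2
step 2: merge (L,O) at d=4; branch lengths L→2, O→2; new cluster LO
  updated: d(C,LO)=41/2, d(K,LO)=53/2, d(LO,S)=31/2, d(LO,VZ)=17, d(LO,X)=37
step 3: merge (C,X) at d=10; branch lengths C→5, X→5; new cluster CX
  updated: d(CX,K)=35, d(CX,LO)=115/4, d(CX,S)=59/2, d(CX,VZ)=29
step 4: merge (LO,S) at d=31/2; branch lengths LO→23/4, S→31/4; new cluster LOS
  updated: d(CX,LOS)=29, d(K,LOS)=94/3, d(LOS,VZ)=18
step 5: merge (LOS,VZ) at d=18; branch lengths LOS→5/4, VZ→8; new cluster LOSVZ
  updated: d(CX,LOSVZ)=29, d(K,LOSVZ)=131/5
step 6: merge (K,LOSVZ) at d=131/5; branch lengths K→131/10, LOSVZ→41/10; new cluster KLOSVZ
  updated: d(CX,KLOSVZ)=30
step 7: merge (CX,KLOSVZ) at d=30; branch lengths CX→10, KLOSVZ→19/10; new cluster CKLOSVXZ
final tree: ((C:5,X:5):10,(K:131/10,(((L:2,O:2):23/4,S:31/4):5/4,(V:1,Z:1):8):41/10):19/10)
total length: 1357/20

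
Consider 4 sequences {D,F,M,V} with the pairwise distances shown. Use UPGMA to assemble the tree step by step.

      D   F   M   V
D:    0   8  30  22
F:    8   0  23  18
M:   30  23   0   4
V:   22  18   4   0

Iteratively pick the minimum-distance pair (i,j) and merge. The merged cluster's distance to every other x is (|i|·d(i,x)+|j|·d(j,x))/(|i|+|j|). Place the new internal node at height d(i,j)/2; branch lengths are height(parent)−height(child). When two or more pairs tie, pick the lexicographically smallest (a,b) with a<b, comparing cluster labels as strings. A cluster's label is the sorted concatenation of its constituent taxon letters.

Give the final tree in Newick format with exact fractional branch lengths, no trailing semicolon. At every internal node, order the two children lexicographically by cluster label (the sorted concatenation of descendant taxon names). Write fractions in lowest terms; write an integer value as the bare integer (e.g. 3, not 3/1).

((D:4,F:4):61/8,(M:2,V:2):77/8)

iteration 1: select M,V (d=4); attach at lengths (2, 2); label the merged cluster MV
  updated: d(D,MV)=26, d(F,MV)=41/2
iteration 2: select D,F (d=8); attach at lengths (4, 4); label the merged cluster DF
  updated: d(DF,MV)=93/4
iteration 3: select DF,MV (d=93/4); attach at lengths (61/8, 77/8); label the merged cluster DFMV
final tree: ((D:4,F:4):61/8,(M:2,V:2):77/8)
total length: 117/4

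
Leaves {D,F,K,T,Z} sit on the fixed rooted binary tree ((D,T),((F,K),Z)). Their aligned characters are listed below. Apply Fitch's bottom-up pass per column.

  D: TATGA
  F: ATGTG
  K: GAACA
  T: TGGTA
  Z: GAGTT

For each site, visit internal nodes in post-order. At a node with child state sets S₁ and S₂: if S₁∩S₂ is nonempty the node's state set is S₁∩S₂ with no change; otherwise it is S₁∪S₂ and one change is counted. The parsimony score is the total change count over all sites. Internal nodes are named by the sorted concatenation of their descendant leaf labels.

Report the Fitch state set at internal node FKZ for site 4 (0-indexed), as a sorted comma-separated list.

site 0, node DT: D={T} ∩ T={T} → {T} (+0)
site 0, node FK: F={A} ∪ K={G} → {A,G} (+1)
site 0, node FKZ: FK={A,G} ∩ Z={G} → {G} (+0)
site 0, node DFKTZ: DT={T} ∪ FKZ={G} → {G,T} (+1)
site 1, node DT: D={A} ∪ T={G} → {A,G} (+1)
site 1, node FK: F={T} ∪ K={A} → {A,T} (+1)
site 1, node FKZ: FK={A,T} ∩ Z={A} → {A} (+0)
site 1, node DFKTZ: DT={A,G} ∩ FKZ={A} → {A} (+0)
site 2, node DT: D={T} ∪ T={G} → {G,T} (+1)
site 2, node FK: F={G} ∪ K={A} → {A,G} (+1)
site 2, node FKZ: FK={A,G} ∩ Z={G} → {G} (+0)
site 2, node DFKTZ: DT={G,T} ∩ FKZ={G} → {G} (+0)
site 3, node DT: D={G} ∪ T={T} → {G,T} (+1)
site 3, node FK: F={T} ∪ K={C} → {C,T} (+1)
site 3, node FKZ: FK={C,T} ∩ Z={T} → {T} (+0)
site 3, node DFKTZ: DT={G,T} ∩ FKZ={T} → {T} (+0)
site 4, node DT: D={A} ∩ T={A} → {A} (+0)
site 4, node FK: F={G} ∪ K={A} → {A,G} (+1)
site 4, node FKZ: FK={A,G} ∪ Z={T} → {A,G,T} (+1)
site 4, node DFKTZ: DT={A} ∩ FKZ={A,G,T} → {A} (+0)
per-site changes: [2, 2, 2, 2, 2]; total = 10

A,G,T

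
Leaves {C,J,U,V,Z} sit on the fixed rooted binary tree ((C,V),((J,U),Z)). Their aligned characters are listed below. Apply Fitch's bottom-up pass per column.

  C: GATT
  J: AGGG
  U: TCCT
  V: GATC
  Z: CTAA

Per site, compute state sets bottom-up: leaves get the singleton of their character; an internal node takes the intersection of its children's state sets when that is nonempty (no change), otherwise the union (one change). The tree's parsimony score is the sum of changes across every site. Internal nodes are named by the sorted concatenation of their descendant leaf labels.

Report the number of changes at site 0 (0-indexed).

site 0, node CV: C={G} ∩ V={G} → {G} (+0)
site 0, node JU: J={A} ∪ U={T} → {A,T} (+1)
site 0, node JUZ: JU={A,T} ∪ Z={C} → {A,C,T} (+1)
site 0, node CJUVZ: CV={G} ∪ JUZ={A,C,T} → {A,C,G,T} (+1)
site 1, node CV: C={A} ∩ V={A} → {A} (+0)
site 1, node JU: J={G} ∪ U={C} → {C,G} (+1)
site 1, node JUZ: JU={C,G} ∪ Z={T} → {C,G,T} (+1)
site 1, node CJUVZ: CV={A} ∪ JUZ={C,G,T} → {A,C,G,T} (+1)
site 2, node CV: C={T} ∩ V={T} → {T} (+0)
site 2, node JU: J={G} ∪ U={C} → {C,G} (+1)
site 2, node JUZ: JU={C,G} ∪ Z={A} → {A,C,G} (+1)
site 2, node CJUVZ: CV={T} ∪ JUZ={A,C,G} → {A,C,G,T} (+1)
site 3, node CV: C={T} ∪ V={C} → {C,T} (+1)
site 3, node JU: J={G} ∪ U={T} → {G,T} (+1)
site 3, node JUZ: JU={G,T} ∪ Z={A} → {A,G,T} (+1)
site 3, node CJUVZ: CV={C,T} ∩ JUZ={A,G,T} → {T} (+0)
per-site changes: [3, 3, 3, 3]; total = 12

3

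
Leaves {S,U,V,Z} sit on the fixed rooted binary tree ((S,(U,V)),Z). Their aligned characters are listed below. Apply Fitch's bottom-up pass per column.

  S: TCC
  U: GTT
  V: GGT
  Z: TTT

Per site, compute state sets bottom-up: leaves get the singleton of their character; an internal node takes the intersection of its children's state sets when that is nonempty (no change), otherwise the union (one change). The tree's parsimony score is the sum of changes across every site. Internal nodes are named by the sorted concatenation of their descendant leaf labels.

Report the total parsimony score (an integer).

site 0, node UV: U={G} ∩ V={G} → {G} (+0)
site 0, node SUV: S={T} ∪ UV={G} → {G,T} (+1)
site 0, node SUVZ: SUV={G,T} ∩ Z={T} → {T} (+0)
site 1, node UV: U={T} ∪ V={G} → {G,T} (+1)
site 1, node SUV: S={C} ∪ UV={G,T} → {C,G,T} (+1)
site 1, node SUVZ: SUV={C,G,T} ∩ Z={T} → {T} (+0)
site 2, node UV: U={T} ∩ V={T} → {T} (+0)
site 2, node SUV: S={C} ∪ UV={T} → {C,T} (+1)
site 2, node SUVZ: SUV={C,T} ∩ Z={T} → {T} (+0)
per-site changes: [1, 2, 1]; total = 4

4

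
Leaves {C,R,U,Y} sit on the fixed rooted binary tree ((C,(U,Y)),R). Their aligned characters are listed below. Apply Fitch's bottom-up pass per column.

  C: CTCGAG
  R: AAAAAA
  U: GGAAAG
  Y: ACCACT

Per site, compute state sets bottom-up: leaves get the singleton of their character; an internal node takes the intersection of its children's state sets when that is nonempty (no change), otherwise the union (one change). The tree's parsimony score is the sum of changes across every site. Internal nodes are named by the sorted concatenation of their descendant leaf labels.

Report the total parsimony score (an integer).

UY@0: {G} ∪ {A} = {A,G} (union, +1)
CUY@0: {C} ∪ {A,G} = {A,C,G} (union, +1)
CRUY@0: {A,C,G} ∩ {A} = {A} (intersection, +0)
UY@1: {G} ∪ {C} = {C,G} (union, +1)
CUY@1: {T} ∪ {C,G} = {C,G,T} (union, +1)
CRUY@1: {C,G,T} ∪ {A} = {A,C,G,T} (union, +1)
UY@2: {A} ∪ {C} = {A,C} (union, +1)
CUY@2: {C} ∩ {A,C} = {C} (intersection, +0)
CRUY@2: {C} ∪ {A} = {A,C} (union, +1)
UY@3: {A} ∩ {A} = {A} (intersection, +0)
CUY@3: {G} ∪ {A} = {A,G} (union, +1)
CRUY@3: {A,G} ∩ {A} = {A} (intersection, +0)
UY@4: {A} ∪ {C} = {A,C} (union, +1)
CUY@4: {A} ∩ {A,C} = {A} (intersection, +0)
CRUY@4: {A} ∩ {A} = {A} (intersection, +0)
UY@5: {G} ∪ {T} = {G,T} (union, +1)
CUY@5: {G} ∩ {G,T} = {G} (intersection, +0)
CRUY@5: {G} ∪ {A} = {A,G} (union, +1)
per-site changes: [2, 3, 2, 1, 1, 2]; total = 11

11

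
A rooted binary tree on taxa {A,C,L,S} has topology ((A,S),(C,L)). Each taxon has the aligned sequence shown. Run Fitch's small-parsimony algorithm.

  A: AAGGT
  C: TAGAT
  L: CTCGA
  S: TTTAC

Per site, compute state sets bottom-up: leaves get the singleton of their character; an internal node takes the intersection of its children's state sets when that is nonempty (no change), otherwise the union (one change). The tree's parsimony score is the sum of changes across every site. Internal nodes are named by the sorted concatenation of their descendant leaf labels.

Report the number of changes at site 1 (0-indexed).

[col 0] AS: children A:{A}, S:{T} ∪→ {A,T}; cost 1
[col 0] CL: children C:{T}, L:{C} ∪→ {C,T}; cost 1
[col 0] ACLS: children AS:{A,T}, CL:{C,T} ∩→ {T}; cost 0
[col 1] AS: children A:{A}, S:{T} ∪→ {A,T}; cost 1
[col 1] CL: children C:{A}, L:{T} ∪→ {A,T}; cost 1
[col 1] ACLS: children AS:{A,T}, CL:{A,T} ∩→ {A,T}; cost 0
[col 2] AS: children A:{G}, S:{T} ∪→ {G,T}; cost 1
[col 2] CL: children C:{G}, L:{C} ∪→ {C,G}; cost 1
[col 2] ACLS: children AS:{G,T}, CL:{C,G} ∩→ {G}; cost 0
[col 3] AS: children A:{G}, S:{A} ∪→ {A,G}; cost 1
[col 3] CL: children C:{A}, L:{G} ∪→ {A,G}; cost 1
[col 3] ACLS: children AS:{A,G}, CL:{A,G} ∩→ {A,G}; cost 0
[col 4] AS: children A:{T}, S:{C} ∪→ {C,T}; cost 1
[col 4] CL: children C:{T}, L:{A} ∪→ {A,T}; cost 1
[col 4] ACLS: children AS:{C,T}, CL:{A,T} ∩→ {T}; cost 0
per-site changes: [2, 2, 2, 2, 2]; total = 10

2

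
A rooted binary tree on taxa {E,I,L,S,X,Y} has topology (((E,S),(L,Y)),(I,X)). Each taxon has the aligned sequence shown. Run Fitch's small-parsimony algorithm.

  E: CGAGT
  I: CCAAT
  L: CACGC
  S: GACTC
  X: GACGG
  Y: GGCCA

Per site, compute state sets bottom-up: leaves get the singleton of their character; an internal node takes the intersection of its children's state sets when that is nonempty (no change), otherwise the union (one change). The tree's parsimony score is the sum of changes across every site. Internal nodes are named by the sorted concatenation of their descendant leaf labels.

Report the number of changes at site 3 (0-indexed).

site 0, node ES: E={C} ∪ S={G} → {C,G} (+1)
site 0, node LY: L={C} ∪ Y={G} → {C,G} (+1)
site 0, node ELSY: ES={C,G} ∩ LY={C,G} → {C,G} (+0)
site 0, node IX: I={C} ∪ X={G} → {C,G} (+1)
site 0, node EILSXY: ELSY={C,G} ∩ IX={C,G} → {C,G} (+0)
site 1, node ES: E={G} ∪ S={A} → {A,G} (+1)
site 1, node LY: L={A} ∪ Y={G} → {A,G} (+1)
site 1, node ELSY: ES={A,G} ∩ LY={A,G} → {A,G} (+0)
site 1, node IX: I={C} ∪ X={A} → {A,C} (+1)
site 1, node EILSXY: ELSY={A,G} ∩ IX={A,C} → {A} (+0)
site 2, node ES: E={A} ∪ S={C} → {A,C} (+1)
site 2, node LY: L={C} ∩ Y={C} → {C} (+0)
site 2, node ELSY: ES={A,C} ∩ LY={C} → {C} (+0)
site 2, node IX: I={A} ∪ X={C} → {A,C} (+1)
site 2, node EILSXY: ELSY={C} ∩ IX={A,C} → {C} (+0)
site 3, node ES: E={G} ∪ S={T} → {G,T} (+1)
site 3, node LY: L={G} ∪ Y={C} → {C,G} (+1)
site 3, node ELSY: ES={G,T} ∩ LY={C,G} → {G} (+0)
site 3, node IX: I={A} ∪ X={G} → {A,G} (+1)
site 3, node EILSXY: ELSY={G} ∩ IX={A,G} → {G} (+0)
site 4, node ES: E={T} ∪ S={C} → {C,T} (+1)
site 4, node LY: L={C} ∪ Y={A} → {A,C} (+1)
site 4, node ELSY: ES={C,T} ∩ LY={A,C} → {C} (+0)
site 4, node IX: I={T} ∪ X={G} → {G,T} (+1)
site 4, node EILSXY: ELSY={C} ∪ IX={G,T} → {C,G,T} (+1)
per-site changes: [3, 3, 2, 3, 4]; total = 15

3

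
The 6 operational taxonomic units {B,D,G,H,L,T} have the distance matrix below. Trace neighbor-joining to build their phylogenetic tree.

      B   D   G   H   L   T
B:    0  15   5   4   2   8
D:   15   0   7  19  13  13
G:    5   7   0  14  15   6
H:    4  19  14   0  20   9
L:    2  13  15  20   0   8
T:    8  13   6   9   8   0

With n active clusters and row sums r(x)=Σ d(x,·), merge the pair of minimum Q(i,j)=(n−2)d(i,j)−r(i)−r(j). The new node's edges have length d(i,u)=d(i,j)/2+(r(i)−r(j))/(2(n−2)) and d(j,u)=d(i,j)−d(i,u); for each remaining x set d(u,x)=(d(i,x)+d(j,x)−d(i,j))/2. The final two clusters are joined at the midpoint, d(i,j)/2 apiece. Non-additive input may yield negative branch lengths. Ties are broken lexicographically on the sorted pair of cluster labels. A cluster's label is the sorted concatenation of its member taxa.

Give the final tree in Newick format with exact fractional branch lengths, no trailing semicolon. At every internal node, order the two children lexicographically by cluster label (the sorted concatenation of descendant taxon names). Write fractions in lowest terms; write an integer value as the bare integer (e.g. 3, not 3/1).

((((B:-7/3,L:13/3):7/2,(D:6,G:1):4):1,H:29/4):7/8,T:7/8)

1. join D+G (d=7, Q=-86) ⇒ DG; edges |D|=6, |G|=1
  updated: d(B,DG)=13/2, d(DG,H)=13, d(DG,L)=21/2, d(DG,T)=6
2. join B+L (d=2, Q=-55) ⇒ BL; edges |B|=-7/3, |L|=13/3
  updated: d(BL,DG)=15/2, d(BL,H)=11, d(BL,T)=7
3. join BL+DG (d=15/2, Q=-37) ⇒ BDGL; edges |BL|=7/2, |DG|=4
  updated: d(BDGL,H)=33/4, d(BDGL,T)=11/4
4. join BDGL+H (d=33/4, Q=-20) ⇒ BDGHL; edges |BDGL|=1, |H|=29/4
  updated: d(BDGHL,T)=7/4
5. join BDGHL+T (d=7/4) ⇒ BDGHLT; edges |BDGHL|=7/8, |T|=7/8
final tree: ((((B:-7/3,L:13/3):7/2,(D:6,G:1):4):1,H:29/4):7/8,T:7/8)
total length: 53/2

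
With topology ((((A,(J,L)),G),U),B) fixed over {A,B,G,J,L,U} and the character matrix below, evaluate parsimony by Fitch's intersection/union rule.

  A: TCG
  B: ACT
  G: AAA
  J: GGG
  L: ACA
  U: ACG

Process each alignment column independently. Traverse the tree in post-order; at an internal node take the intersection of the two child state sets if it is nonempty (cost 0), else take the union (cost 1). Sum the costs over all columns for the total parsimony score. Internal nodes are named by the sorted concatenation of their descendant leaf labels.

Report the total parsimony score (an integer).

JL@0: {G} ∪ {A} = {A,G} (union, +1)
AJL@0: {T} ∪ {A,G} = {A,G,T} (union, +1)
AGJL@0: {A,G,T} ∩ {A} = {A} (intersection, +0)
AGJLU@0: {A} ∩ {A} = {A} (intersection, +0)
ABGJLU@0: {A} ∩ {A} = {A} (intersection, +0)
JL@1: {G} ∪ {C} = {C,G} (union, +1)
AJL@1: {C} ∩ {C,G} = {C} (intersection, +0)
AGJL@1: {C} ∪ {A} = {A,C} (union, +1)
AGJLU@1: {A,C} ∩ {C} = {C} (intersection, +0)
ABGJLU@1: {C} ∩ {C} = {C} (intersection, +0)
JL@2: {G} ∪ {A} = {A,G} (union, +1)
AJL@2: {G} ∩ {A,G} = {G} (intersection, +0)
AGJL@2: {G} ∪ {A} = {A,G} (union, +1)
AGJLU@2: {A,G} ∩ {G} = {G} (intersection, +0)
ABGJLU@2: {G} ∪ {T} = {G,T} (union, +1)
per-site changes: [2, 2, 3]; total = 7

7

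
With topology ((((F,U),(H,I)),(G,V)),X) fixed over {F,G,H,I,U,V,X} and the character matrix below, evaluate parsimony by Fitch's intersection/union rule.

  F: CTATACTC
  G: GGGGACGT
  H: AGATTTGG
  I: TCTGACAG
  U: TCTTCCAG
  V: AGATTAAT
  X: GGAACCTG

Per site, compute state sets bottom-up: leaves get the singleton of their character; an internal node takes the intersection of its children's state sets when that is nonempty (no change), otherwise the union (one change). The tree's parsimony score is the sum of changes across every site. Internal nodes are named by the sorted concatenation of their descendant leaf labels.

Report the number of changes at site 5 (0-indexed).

2

FU@0: {C} ∪ {T} = {C,T} (union, +1)
HI@0: {A} ∪ {T} = {A,T} (union, +1)
FHIU@0: {C,T} ∩ {A,T} = {T} (intersection, +0)
GV@0: {G} ∪ {A} = {A,G} (union, +1)
FGHIUV@0: {T} ∪ {A,G} = {A,G,T} (union, +1)
FGHIUVX@0: {A,G,T} ∩ {G} = {G} (intersection, +0)
FU@1: {T} ∪ {C} = {C,T} (union, +1)
HI@1: {G} ∪ {C} = {C,G} (union, +1)
FHIU@1: {C,T} ∩ {C,G} = {C} (intersection, +0)
GV@1: {G} ∩ {G} = {G} (intersection, +0)
FGHIUV@1: {C} ∪ {G} = {C,G} (union, +1)
FGHIUVX@1: {C,G} ∩ {G} = {G} (intersection, +0)
FU@2: {A} ∪ {T} = {A,T} (union, +1)
HI@2: {A} ∪ {T} = {A,T} (union, +1)
FHIU@2: {A,T} ∩ {A,T} = {A,T} (intersection, +0)
GV@2: {G} ∪ {A} = {A,G} (union, +1)
FGHIUV@2: {A,T} ∩ {A,G} = {A} (intersection, +0)
FGHIUVX@2: {A} ∩ {A} = {A} (intersection, +0)
FU@3: {T} ∩ {T} = {T} (intersection, +0)
HI@3: {T} ∪ {G} = {G,T} (union, +1)
FHIU@3: {T} ∩ {G,T} = {T} (intersection, +0)
GV@3: {G} ∪ {T} = {G,T} (union, +1)
FGHIUV@3: {T} ∩ {G,T} = {T} (intersection, +0)
FGHIUVX@3: {T} ∪ {A} = {A,T} (union, +1)
FU@4: {A} ∪ {C} = {A,C} (union, +1)
HI@4: {T} ∪ {A} = {A,T} (union, +1)
FHIU@4: {A,C} ∩ {A,T} = {A} (intersection, +0)
GV@4: {A} ∪ {T} = {A,T} (union, +1)
FGHIUV@4: {A} ∩ {A,T} = {A} (intersection, +0)
FGHIUVX@4: {A} ∪ {C} = {A,C} (union, +1)
FU@5: {C} ∩ {C} = {C} (intersection, +0)
HI@5: {T} ∪ {C} = {C,T} (union, +1)
FHIU@5: {C} ∩ {C,T} = {C} (intersection, +0)
GV@5: {C} ∪ {A} = {A,C} (union, +1)
FGHIUV@5: {C} ∩ {A,C} = {C} (intersection, +0)
FGHIUVX@5: {C} ∩ {C} = {C} (intersection, +0)
FU@6: {T} ∪ {A} = {A,T} (union, +1)
HI@6: {G} ∪ {A} = {A,G} (union, +1)
FHIU@6: {A,T} ∩ {A,G} = {A} (intersection, +0)
GV@6: {G} ∪ {A} = {A,G} (union, +1)
FGHIUV@6: {A} ∩ {A,G} = {A} (intersection, +0)
FGHIUVX@6: {A} ∪ {T} = {A,T} (union, +1)
FU@7: {C} ∪ {G} = {C,G} (union, +1)
HI@7: {G} ∩ {G} = {G} (intersection, +0)
FHIU@7: {C,G} ∩ {G} = {G} (intersection, +0)
GV@7: {T} ∩ {T} = {T} (intersection, +0)
FGHIUV@7: {G} ∪ {T} = {G,T} (union, +1)
FGHIUVX@7: {G,T} ∩ {G} = {G} (intersection, +0)
per-site changes: [4, 3, 3, 3, 4, 2, 4, 2]; total = 25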